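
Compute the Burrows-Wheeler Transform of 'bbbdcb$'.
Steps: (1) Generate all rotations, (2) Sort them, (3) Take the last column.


Rotations (sorted):
  0: $bbbdcb -> last char: b
  1: b$bbbdc -> last char: c
  2: bbbdcb$ -> last char: $
  3: bbdcb$b -> last char: b
  4: bdcb$bb -> last char: b
  5: cb$bbbd -> last char: d
  6: dcb$bbb -> last char: b


BWT = bc$bbdb


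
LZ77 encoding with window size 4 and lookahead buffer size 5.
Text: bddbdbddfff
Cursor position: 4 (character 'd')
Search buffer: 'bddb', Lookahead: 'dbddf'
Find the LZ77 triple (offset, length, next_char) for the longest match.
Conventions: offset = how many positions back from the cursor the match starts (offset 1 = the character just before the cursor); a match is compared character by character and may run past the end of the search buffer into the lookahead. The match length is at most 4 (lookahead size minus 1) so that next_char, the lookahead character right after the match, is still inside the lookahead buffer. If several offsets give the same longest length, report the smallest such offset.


Try each offset into the search buffer:
  offset=1 (pos 3, char 'b'): match length 0
  offset=2 (pos 2, char 'd'): match length 3
  offset=3 (pos 1, char 'd'): match length 1
  offset=4 (pos 0, char 'b'): match length 0
Longest match has length 3 at offset 2.
next_char = character at position 4 + 3 = 7 -> 'd'

Best match: offset=2, length=3 (matching 'dbd' starting at position 2)
LZ77 triple: (2, 3, 'd')


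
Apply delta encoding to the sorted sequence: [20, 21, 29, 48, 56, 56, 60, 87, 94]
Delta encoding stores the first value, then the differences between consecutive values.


First value: 20
Deltas:
  21 - 20 = 1
  29 - 21 = 8
  48 - 29 = 19
  56 - 48 = 8
  56 - 56 = 0
  60 - 56 = 4
  87 - 60 = 27
  94 - 87 = 7


Delta encoded: [20, 1, 8, 19, 8, 0, 4, 27, 7]


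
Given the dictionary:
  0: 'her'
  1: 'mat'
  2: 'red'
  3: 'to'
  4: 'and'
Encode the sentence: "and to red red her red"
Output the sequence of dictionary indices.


Look up each word in the dictionary:
  'and' -> 4
  'to' -> 3
  'red' -> 2
  'red' -> 2
  'her' -> 0
  'red' -> 2

Encoded: [4, 3, 2, 2, 0, 2]


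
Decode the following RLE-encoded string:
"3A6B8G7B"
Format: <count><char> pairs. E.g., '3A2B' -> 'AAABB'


Expanding each <count><char> pair:
  3A -> 'AAA'
  6B -> 'BBBBBB'
  8G -> 'GGGGGGGG'
  7B -> 'BBBBBBB'

Decoded = AAABBBBBBGGGGGGGGBBBBBBB


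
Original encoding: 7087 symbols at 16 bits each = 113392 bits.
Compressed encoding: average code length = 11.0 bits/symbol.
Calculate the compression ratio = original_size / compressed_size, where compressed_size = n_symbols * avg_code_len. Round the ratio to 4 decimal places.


original_size = n_symbols * orig_bits = 7087 * 16 = 113392 bits
compressed_size = n_symbols * avg_code_len = 7087 * 11.0 = 77957.0 bits
ratio = original_size / compressed_size = 113392 / 77957.0 = 1.4545

Compression ratio = 1.4545


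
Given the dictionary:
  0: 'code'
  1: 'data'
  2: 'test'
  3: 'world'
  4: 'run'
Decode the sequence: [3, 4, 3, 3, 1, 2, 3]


Look up each index in the dictionary:
  3 -> 'world'
  4 -> 'run'
  3 -> 'world'
  3 -> 'world'
  1 -> 'data'
  2 -> 'test'
  3 -> 'world'

Decoded: "world run world world data test world"


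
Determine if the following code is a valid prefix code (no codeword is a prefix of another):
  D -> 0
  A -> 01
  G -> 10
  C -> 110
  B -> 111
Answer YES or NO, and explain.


Checking each pair (does one codeword prefix another?):
  D='0' vs A='01': prefix -- VIOLATION

NO -- this is NOT a valid prefix code. D (0) is a prefix of A (01).


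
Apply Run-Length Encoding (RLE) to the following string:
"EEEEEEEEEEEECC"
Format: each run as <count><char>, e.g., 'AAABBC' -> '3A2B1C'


Scanning runs left to right:
  i=0: run of 'E' x 12 -> '12E'
  i=12: run of 'C' x 2 -> '2C'

RLE = 12E2C


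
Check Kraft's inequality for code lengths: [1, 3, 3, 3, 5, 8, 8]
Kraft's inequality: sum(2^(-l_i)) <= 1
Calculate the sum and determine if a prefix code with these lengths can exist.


Sum = 2^(-1) + 2^(-3) + 2^(-3) + 2^(-3) + 2^(-5) + 2^(-8) + 2^(-8)
    = 0.5 + 0.125 + 0.125 + 0.125 + 0.03125 + 0.00390625 + 0.00390625
    = 234/256 = 0.9140625
Since 0.9140625 <= 1, Kraft's inequality IS satisfied.
A prefix code with these lengths CAN exist.

Kraft sum = 0.9140625. Satisfied.


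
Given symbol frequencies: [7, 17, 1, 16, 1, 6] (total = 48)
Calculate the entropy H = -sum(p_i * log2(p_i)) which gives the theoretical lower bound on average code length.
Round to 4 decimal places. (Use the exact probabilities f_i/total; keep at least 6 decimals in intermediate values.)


Per-symbol terms -p_i * log2(p_i) with p_i = f_i/48:
  p = 7/48 = 0.145833: log2(p) = -2.777608, -p*log2(p) = 0.405068
  p = 17/48 = 0.354167: log2(p) = -1.497500, -p*log2(p) = 0.530364
  p = 1/48 = 0.020833: log2(p) = -5.584963, -p*log2(p) = 0.116353
  p = 16/48 = 0.333333: log2(p) = -1.584963, -p*log2(p) = 0.528321
  p = 1/48 = 0.020833: log2(p) = -5.584963, -p*log2(p) = 0.116353
  p = 6/48 = 0.125000: log2(p) = -3.000000, -p*log2(p) = 0.375000
H = 0.405068 + 0.530364 + 0.116353 + 0.528321 + 0.116353 + 0.375000 = 2.071459

H = 2.0715 bits/symbol


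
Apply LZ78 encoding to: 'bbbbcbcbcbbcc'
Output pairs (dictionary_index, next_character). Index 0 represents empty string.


LZ78 encoding steps:
Dictionary: {0: ''}
Step 1: w='' (idx 0), next='b' -> output (0, 'b'), add 'b' as idx 1
Step 2: w='b' (idx 1), next='b' -> output (1, 'b'), add 'bb' as idx 2
Step 3: w='b' (idx 1), next='c' -> output (1, 'c'), add 'bc' as idx 3
Step 4: w='bc' (idx 3), next='b' -> output (3, 'b'), add 'bcb' as idx 4
Step 5: w='' (idx 0), next='c' -> output (0, 'c'), add 'c' as idx 5
Step 6: w='bb' (idx 2), next='c' -> output (2, 'c'), add 'bbc' as idx 6
Step 7: w='c' (idx 5), end of input -> output (5, '')


Encoded: [(0, 'b'), (1, 'b'), (1, 'c'), (3, 'b'), (0, 'c'), (2, 'c'), (5, '')]


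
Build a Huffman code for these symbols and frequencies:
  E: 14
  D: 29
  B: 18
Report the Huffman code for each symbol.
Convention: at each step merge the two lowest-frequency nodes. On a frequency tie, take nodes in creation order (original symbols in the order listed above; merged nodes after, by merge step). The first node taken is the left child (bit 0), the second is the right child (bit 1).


Huffman tree construction:
Step 1: Merge E(14) + B(18) = 32
Step 2: Merge D(29) + (E+B)(32) = 61
Read each symbol's code off the tree from the root (left child = 0, right child = 1).

Codes:
  E: 10 (length 2)
  D: 0 (length 1)
  B: 11 (length 2)
Average code length: 93/61 = 1.5246 bits/symbol


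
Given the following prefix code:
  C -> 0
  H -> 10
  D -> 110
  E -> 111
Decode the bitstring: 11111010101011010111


Decoding step by step:
Bits 111 -> E
Bits 110 -> D
Bits 10 -> H
Bits 10 -> H
Bits 10 -> H
Bits 110 -> D
Bits 10 -> H
Bits 111 -> E


Decoded message: EDHHHDHE


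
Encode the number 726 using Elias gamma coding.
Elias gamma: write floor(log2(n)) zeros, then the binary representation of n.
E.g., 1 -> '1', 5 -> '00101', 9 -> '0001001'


num_bits = floor(log2(726)) + 1 = 10
leading_zeros = num_bits - 1 = 9
binary(726) = 1011010110

Elias gamma(726) = '000000000' + '1011010110' = 0000000001011010110 (19 bits)


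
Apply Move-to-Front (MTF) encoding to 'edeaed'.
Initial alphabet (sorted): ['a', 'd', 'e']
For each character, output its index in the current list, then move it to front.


MTF encoding:
'e': index 2 in ['a', 'd', 'e'] -> ['e', 'a', 'd']
'd': index 2 in ['e', 'a', 'd'] -> ['d', 'e', 'a']
'e': index 1 in ['d', 'e', 'a'] -> ['e', 'd', 'a']
'a': index 2 in ['e', 'd', 'a'] -> ['a', 'e', 'd']
'e': index 1 in ['a', 'e', 'd'] -> ['e', 'a', 'd']
'd': index 2 in ['e', 'a', 'd'] -> ['d', 'e', 'a']


Output: [2, 2, 1, 2, 1, 2]


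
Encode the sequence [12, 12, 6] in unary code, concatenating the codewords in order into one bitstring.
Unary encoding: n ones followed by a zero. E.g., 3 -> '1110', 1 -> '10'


Encode each number as n ones followed by a terminating 0:
  12 -> 1111111111110 (13 bits)
  12 -> 1111111111110 (13 bits)
  6 -> 1111110 (7 bits)
Total length = 13 + 13 + 7 = 33 bits.

Unary([12, 12, 6]) = 111111111111011111111111101111110 (33 bits)


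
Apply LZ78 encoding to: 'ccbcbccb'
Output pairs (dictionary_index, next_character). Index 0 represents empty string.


LZ78 encoding steps:
Dictionary: {0: ''}
Step 1: w='' (idx 0), next='c' -> output (0, 'c'), add 'c' as idx 1
Step 2: w='c' (idx 1), next='b' -> output (1, 'b'), add 'cb' as idx 2
Step 3: w='cb' (idx 2), next='c' -> output (2, 'c'), add 'cbc' as idx 3
Step 4: w='cb' (idx 2), end of input -> output (2, '')


Encoded: [(0, 'c'), (1, 'b'), (2, 'c'), (2, '')]


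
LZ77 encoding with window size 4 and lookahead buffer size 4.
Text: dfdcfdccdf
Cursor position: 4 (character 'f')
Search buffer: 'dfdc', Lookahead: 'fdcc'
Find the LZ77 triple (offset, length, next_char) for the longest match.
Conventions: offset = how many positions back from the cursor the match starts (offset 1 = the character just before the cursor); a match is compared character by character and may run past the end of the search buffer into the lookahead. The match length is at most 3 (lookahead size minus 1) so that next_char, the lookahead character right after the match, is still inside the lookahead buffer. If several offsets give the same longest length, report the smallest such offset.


Try each offset into the search buffer:
  offset=1 (pos 3, char 'c'): match length 0
  offset=2 (pos 2, char 'd'): match length 0
  offset=3 (pos 1, char 'f'): match length 3
  offset=4 (pos 0, char 'd'): match length 0
Longest match has length 3 at offset 3.
next_char = character at position 4 + 3 = 7 -> 'c'

Best match: offset=3, length=3 (matching 'fdc' starting at position 1)
LZ77 triple: (3, 3, 'c')


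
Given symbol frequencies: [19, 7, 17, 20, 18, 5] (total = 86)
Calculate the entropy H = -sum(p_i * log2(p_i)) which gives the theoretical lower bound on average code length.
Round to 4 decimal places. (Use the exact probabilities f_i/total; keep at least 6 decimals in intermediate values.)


Per-symbol terms -p_i * log2(p_i) with p_i = f_i/86:
  p = 19/86 = 0.220930: log2(p) = -2.178337, -p*log2(p) = 0.481261
  p = 7/86 = 0.081395: log2(p) = -3.618910, -p*log2(p) = 0.294562
  p = 17/86 = 0.197674: log2(p) = -2.338802, -p*log2(p) = 0.462321
  p = 20/86 = 0.232558: log2(p) = -2.104337, -p*log2(p) = 0.489381
  p = 18/86 = 0.209302: log2(p) = -2.256340, -p*log2(p) = 0.472257
  p = 5/86 = 0.058140: log2(p) = -4.104337, -p*log2(p) = 0.238624
H = 0.481261 + 0.294562 + 0.462321 + 0.489381 + 0.472257 + 0.238624 = 2.438406

H = 2.4384 bits/symbol


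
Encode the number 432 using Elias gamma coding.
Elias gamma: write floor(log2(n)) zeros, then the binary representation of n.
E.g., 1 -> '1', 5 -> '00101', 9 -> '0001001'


num_bits = floor(log2(432)) + 1 = 9
leading_zeros = num_bits - 1 = 8
binary(432) = 110110000

Elias gamma(432) = '00000000' + '110110000' = 00000000110110000 (17 bits)


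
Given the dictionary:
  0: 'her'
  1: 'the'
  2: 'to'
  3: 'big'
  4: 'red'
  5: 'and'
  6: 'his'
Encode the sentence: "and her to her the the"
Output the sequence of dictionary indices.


Look up each word in the dictionary:
  'and' -> 5
  'her' -> 0
  'to' -> 2
  'her' -> 0
  'the' -> 1
  'the' -> 1

Encoded: [5, 0, 2, 0, 1, 1]


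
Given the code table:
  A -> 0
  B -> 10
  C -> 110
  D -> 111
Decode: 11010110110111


Decoding:
110 -> C
10 -> B
110 -> C
110 -> C
111 -> D


Result: CBCCD


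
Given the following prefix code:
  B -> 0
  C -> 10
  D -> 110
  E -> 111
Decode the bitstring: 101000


Decoding step by step:
Bits 10 -> C
Bits 10 -> C
Bits 0 -> B
Bits 0 -> B


Decoded message: CCBB


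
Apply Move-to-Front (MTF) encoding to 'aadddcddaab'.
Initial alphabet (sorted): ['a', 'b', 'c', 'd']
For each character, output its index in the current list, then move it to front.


MTF encoding:
'a': index 0 in ['a', 'b', 'c', 'd'] -> ['a', 'b', 'c', 'd']
'a': index 0 in ['a', 'b', 'c', 'd'] -> ['a', 'b', 'c', 'd']
'd': index 3 in ['a', 'b', 'c', 'd'] -> ['d', 'a', 'b', 'c']
'd': index 0 in ['d', 'a', 'b', 'c'] -> ['d', 'a', 'b', 'c']
'd': index 0 in ['d', 'a', 'b', 'c'] -> ['d', 'a', 'b', 'c']
'c': index 3 in ['d', 'a', 'b', 'c'] -> ['c', 'd', 'a', 'b']
'd': index 1 in ['c', 'd', 'a', 'b'] -> ['d', 'c', 'a', 'b']
'd': index 0 in ['d', 'c', 'a', 'b'] -> ['d', 'c', 'a', 'b']
'a': index 2 in ['d', 'c', 'a', 'b'] -> ['a', 'd', 'c', 'b']
'a': index 0 in ['a', 'd', 'c', 'b'] -> ['a', 'd', 'c', 'b']
'b': index 3 in ['a', 'd', 'c', 'b'] -> ['b', 'a', 'd', 'c']


Output: [0, 0, 3, 0, 0, 3, 1, 0, 2, 0, 3]


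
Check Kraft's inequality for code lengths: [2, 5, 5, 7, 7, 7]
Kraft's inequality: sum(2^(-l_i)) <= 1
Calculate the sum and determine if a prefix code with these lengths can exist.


Sum = 2^(-2) + 2^(-5) + 2^(-5) + 2^(-7) + 2^(-7) + 2^(-7)
    = 0.25 + 0.03125 + 0.03125 + 0.0078125 + 0.0078125 + 0.0078125
    = 43/128 = 0.3359375
Since 0.3359375 <= 1, Kraft's inequality IS satisfied.
A prefix code with these lengths CAN exist.

Kraft sum = 0.3359375. Satisfied.


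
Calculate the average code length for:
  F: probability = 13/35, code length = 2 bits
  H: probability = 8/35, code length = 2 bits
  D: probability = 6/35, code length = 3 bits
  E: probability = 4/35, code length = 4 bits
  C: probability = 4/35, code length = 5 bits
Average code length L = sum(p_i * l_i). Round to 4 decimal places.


Weighted contributions p_i * l_i:
  F: (13/35) * 2 = 26/35
  H: (8/35) * 2 = 16/35
  D: (6/35) * 3 = 18/35
  E: (4/35) * 4 = 16/35
  C: (4/35) * 5 = 20/35
Sum = (26 + 16 + 18 + 16 + 20)/35 = 96/35

L = 96/35 = 2.7429 bits/symbol


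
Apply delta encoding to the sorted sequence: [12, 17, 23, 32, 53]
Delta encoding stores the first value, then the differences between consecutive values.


First value: 12
Deltas:
  17 - 12 = 5
  23 - 17 = 6
  32 - 23 = 9
  53 - 32 = 21


Delta encoded: [12, 5, 6, 9, 21]


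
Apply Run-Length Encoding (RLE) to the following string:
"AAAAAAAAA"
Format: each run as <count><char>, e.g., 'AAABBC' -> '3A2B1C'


Scanning runs left to right:
  i=0: run of 'A' x 9 -> '9A'

RLE = 9A


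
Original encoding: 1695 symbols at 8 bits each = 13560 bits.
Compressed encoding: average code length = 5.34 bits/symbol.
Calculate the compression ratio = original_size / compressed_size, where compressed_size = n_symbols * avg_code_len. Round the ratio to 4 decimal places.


original_size = n_symbols * orig_bits = 1695 * 8 = 13560 bits
compressed_size = n_symbols * avg_code_len = 1695 * 5.34 = 9051.3 bits
ratio = original_size / compressed_size = 13560 / 9051.3 = 1.4981

Compression ratio = 1.4981


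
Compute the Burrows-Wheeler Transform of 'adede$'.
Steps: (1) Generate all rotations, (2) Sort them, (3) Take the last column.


Rotations (sorted):
  0: $adede -> last char: e
  1: adede$ -> last char: $
  2: de$ade -> last char: e
  3: dede$a -> last char: a
  4: e$aded -> last char: d
  5: ede$ad -> last char: d


BWT = e$eadd


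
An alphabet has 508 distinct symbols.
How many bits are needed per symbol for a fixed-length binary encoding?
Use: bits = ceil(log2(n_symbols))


log2(508) = 8.9887
Bracket: 2^8 = 256 < 508 <= 2^9 = 512
So ceil(log2(508)) = 9

bits = ceil(log2(508)) = ceil(8.9887) = 9 bits


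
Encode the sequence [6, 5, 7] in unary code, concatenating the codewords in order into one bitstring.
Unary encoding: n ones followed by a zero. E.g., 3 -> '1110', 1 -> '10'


Encode each number as n ones followed by a terminating 0:
  6 -> 1111110 (7 bits)
  5 -> 111110 (6 bits)
  7 -> 11111110 (8 bits)
Total length = 7 + 6 + 8 = 21 bits.

Unary([6, 5, 7]) = 111111011111011111110 (21 bits)


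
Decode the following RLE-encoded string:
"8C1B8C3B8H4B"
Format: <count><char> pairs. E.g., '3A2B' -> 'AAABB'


Expanding each <count><char> pair:
  8C -> 'CCCCCCCC'
  1B -> 'B'
  8C -> 'CCCCCCCC'
  3B -> 'BBB'
  8H -> 'HHHHHHHH'
  4B -> 'BBBB'

Decoded = CCCCCCCCBCCCCCCCCBBBHHHHHHHHBBBB


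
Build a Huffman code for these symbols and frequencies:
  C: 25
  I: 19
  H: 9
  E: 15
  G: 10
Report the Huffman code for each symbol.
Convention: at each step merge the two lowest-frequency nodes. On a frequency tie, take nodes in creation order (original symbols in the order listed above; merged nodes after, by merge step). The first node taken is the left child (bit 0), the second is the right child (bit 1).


Huffman tree construction:
Step 1: Merge H(9) + G(10) = 19
Step 2: Merge E(15) + I(19) = 34
Step 3: Merge (H+G)(19) + C(25) = 44
Step 4: Merge (E+I)(34) + ((H+G)+C)(44) = 78
Read each symbol's code off the tree from the root (left child = 0, right child = 1).

Codes:
  C: 11 (length 2)
  I: 01 (length 2)
  H: 100 (length 3)
  E: 00 (length 2)
  G: 101 (length 3)
Average code length: 175/78 = 2.2436 bits/symbol


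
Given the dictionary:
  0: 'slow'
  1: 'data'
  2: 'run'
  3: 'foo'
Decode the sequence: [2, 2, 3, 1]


Look up each index in the dictionary:
  2 -> 'run'
  2 -> 'run'
  3 -> 'foo'
  1 -> 'data'

Decoded: "run run foo data"


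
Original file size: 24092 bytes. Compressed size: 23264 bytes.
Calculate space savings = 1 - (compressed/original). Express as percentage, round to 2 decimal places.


ratio = compressed/original = 23264/24092 = 0.965632
savings = 1 - ratio = 1 - 0.965632 = 0.034368
as a percentage: 0.034368 * 100 = 3.44%

Space savings = 1 - 23264/24092 = 3.44%


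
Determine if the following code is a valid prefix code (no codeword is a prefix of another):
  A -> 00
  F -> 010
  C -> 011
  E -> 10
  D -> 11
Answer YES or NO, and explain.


Checking each pair (does one codeword prefix another?):
  A='00' vs F='010': no prefix
  A='00' vs C='011': no prefix
  A='00' vs E='10': no prefix
  A='00' vs D='11': no prefix
  F='010' vs A='00': no prefix
  F='010' vs C='011': no prefix
  F='010' vs E='10': no prefix
  F='010' vs D='11': no prefix
  C='011' vs A='00': no prefix
  C='011' vs F='010': no prefix
  C='011' vs E='10': no prefix
  C='011' vs D='11': no prefix
  E='10' vs A='00': no prefix
  E='10' vs F='010': no prefix
  E='10' vs C='011': no prefix
  E='10' vs D='11': no prefix
  D='11' vs A='00': no prefix
  D='11' vs F='010': no prefix
  D='11' vs C='011': no prefix
  D='11' vs E='10': no prefix
No violation found over all pairs.

YES -- this is a valid prefix code. No codeword is a prefix of any other codeword.


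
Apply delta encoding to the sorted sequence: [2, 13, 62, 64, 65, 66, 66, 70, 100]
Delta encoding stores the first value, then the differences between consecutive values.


First value: 2
Deltas:
  13 - 2 = 11
  62 - 13 = 49
  64 - 62 = 2
  65 - 64 = 1
  66 - 65 = 1
  66 - 66 = 0
  70 - 66 = 4
  100 - 70 = 30


Delta encoded: [2, 11, 49, 2, 1, 1, 0, 4, 30]


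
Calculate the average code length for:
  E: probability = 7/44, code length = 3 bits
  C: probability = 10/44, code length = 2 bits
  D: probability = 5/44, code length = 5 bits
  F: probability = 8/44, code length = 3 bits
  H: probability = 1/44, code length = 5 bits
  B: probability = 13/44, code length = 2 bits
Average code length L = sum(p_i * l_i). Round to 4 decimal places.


Weighted contributions p_i * l_i:
  E: (7/44) * 3 = 21/44
  C: (10/44) * 2 = 20/44
  D: (5/44) * 5 = 25/44
  F: (8/44) * 3 = 24/44
  H: (1/44) * 5 = 5/44
  B: (13/44) * 2 = 26/44
Sum = (21 + 20 + 25 + 24 + 5 + 26)/44 = 121/44

L = 121/44 = 2.7500 bits/symbol


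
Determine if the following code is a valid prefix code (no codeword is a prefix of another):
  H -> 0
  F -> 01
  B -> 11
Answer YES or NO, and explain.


Checking each pair (does one codeword prefix another?):
  H='0' vs F='01': prefix -- VIOLATION

NO -- this is NOT a valid prefix code. H (0) is a prefix of F (01).


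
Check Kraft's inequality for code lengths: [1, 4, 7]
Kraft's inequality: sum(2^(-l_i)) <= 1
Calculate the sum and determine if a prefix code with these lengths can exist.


Sum = 2^(-1) + 2^(-4) + 2^(-7)
    = 0.5 + 0.0625 + 0.0078125
    = 73/128 = 0.5703125
Since 0.5703125 <= 1, Kraft's inequality IS satisfied.
A prefix code with these lengths CAN exist.

Kraft sum = 0.5703125. Satisfied.


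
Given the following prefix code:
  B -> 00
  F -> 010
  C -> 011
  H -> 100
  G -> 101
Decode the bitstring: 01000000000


Decoding step by step:
Bits 010 -> F
Bits 00 -> B
Bits 00 -> B
Bits 00 -> B
Bits 00 -> B


Decoded message: FBBBB


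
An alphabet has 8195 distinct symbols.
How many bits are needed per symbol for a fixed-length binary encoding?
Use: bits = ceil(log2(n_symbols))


log2(8195) = 13.0005
Bracket: 2^13 = 8192 < 8195 <= 2^14 = 16384
So ceil(log2(8195)) = 14

bits = ceil(log2(8195)) = ceil(13.0005) = 14 bits


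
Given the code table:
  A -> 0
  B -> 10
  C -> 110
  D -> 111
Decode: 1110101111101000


Decoding:
111 -> D
0 -> A
10 -> B
111 -> D
110 -> C
10 -> B
0 -> A
0 -> A


Result: DABDCBAA


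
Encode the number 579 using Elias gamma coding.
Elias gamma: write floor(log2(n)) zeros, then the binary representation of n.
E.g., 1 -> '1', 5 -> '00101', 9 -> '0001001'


num_bits = floor(log2(579)) + 1 = 10
leading_zeros = num_bits - 1 = 9
binary(579) = 1001000011

Elias gamma(579) = '000000000' + '1001000011' = 0000000001001000011 (19 bits)


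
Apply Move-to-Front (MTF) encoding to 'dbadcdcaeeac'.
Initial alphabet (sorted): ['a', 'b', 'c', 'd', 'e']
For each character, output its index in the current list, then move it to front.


MTF encoding:
'd': index 3 in ['a', 'b', 'c', 'd', 'e'] -> ['d', 'a', 'b', 'c', 'e']
'b': index 2 in ['d', 'a', 'b', 'c', 'e'] -> ['b', 'd', 'a', 'c', 'e']
'a': index 2 in ['b', 'd', 'a', 'c', 'e'] -> ['a', 'b', 'd', 'c', 'e']
'd': index 2 in ['a', 'b', 'd', 'c', 'e'] -> ['d', 'a', 'b', 'c', 'e']
'c': index 3 in ['d', 'a', 'b', 'c', 'e'] -> ['c', 'd', 'a', 'b', 'e']
'd': index 1 in ['c', 'd', 'a', 'b', 'e'] -> ['d', 'c', 'a', 'b', 'e']
'c': index 1 in ['d', 'c', 'a', 'b', 'e'] -> ['c', 'd', 'a', 'b', 'e']
'a': index 2 in ['c', 'd', 'a', 'b', 'e'] -> ['a', 'c', 'd', 'b', 'e']
'e': index 4 in ['a', 'c', 'd', 'b', 'e'] -> ['e', 'a', 'c', 'd', 'b']
'e': index 0 in ['e', 'a', 'c', 'd', 'b'] -> ['e', 'a', 'c', 'd', 'b']
'a': index 1 in ['e', 'a', 'c', 'd', 'b'] -> ['a', 'e', 'c', 'd', 'b']
'c': index 2 in ['a', 'e', 'c', 'd', 'b'] -> ['c', 'a', 'e', 'd', 'b']


Output: [3, 2, 2, 2, 3, 1, 1, 2, 4, 0, 1, 2]


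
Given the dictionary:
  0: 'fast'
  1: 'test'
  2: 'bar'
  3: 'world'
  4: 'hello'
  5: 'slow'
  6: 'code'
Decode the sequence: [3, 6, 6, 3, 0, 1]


Look up each index in the dictionary:
  3 -> 'world'
  6 -> 'code'
  6 -> 'code'
  3 -> 'world'
  0 -> 'fast'
  1 -> 'test'

Decoded: "world code code world fast test"


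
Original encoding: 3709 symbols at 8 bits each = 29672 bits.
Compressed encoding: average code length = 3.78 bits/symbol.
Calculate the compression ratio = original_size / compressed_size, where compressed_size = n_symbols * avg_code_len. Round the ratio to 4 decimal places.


original_size = n_symbols * orig_bits = 3709 * 8 = 29672 bits
compressed_size = n_symbols * avg_code_len = 3709 * 3.78 = 14020.02 bits
ratio = original_size / compressed_size = 29672 / 14020.02 = 2.1164

Compression ratio = 2.1164


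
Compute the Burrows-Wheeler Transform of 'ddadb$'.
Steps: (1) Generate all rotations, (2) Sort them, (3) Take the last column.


Rotations (sorted):
  0: $ddadb -> last char: b
  1: adb$dd -> last char: d
  2: b$ddad -> last char: d
  3: dadb$d -> last char: d
  4: db$dda -> last char: a
  5: ddadb$ -> last char: $


BWT = bddda$


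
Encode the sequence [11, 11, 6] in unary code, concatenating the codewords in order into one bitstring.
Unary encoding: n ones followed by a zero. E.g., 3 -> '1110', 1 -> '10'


Encode each number as n ones followed by a terminating 0:
  11 -> 111111111110 (12 bits)
  11 -> 111111111110 (12 bits)
  6 -> 1111110 (7 bits)
Total length = 12 + 12 + 7 = 31 bits.

Unary([11, 11, 6]) = 1111111111101111111111101111110 (31 bits)


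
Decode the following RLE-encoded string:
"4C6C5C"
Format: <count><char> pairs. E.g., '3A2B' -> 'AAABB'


Expanding each <count><char> pair:
  4C -> 'CCCC'
  6C -> 'CCCCCC'
  5C -> 'CCCCC'

Decoded = CCCCCCCCCCCCCCC


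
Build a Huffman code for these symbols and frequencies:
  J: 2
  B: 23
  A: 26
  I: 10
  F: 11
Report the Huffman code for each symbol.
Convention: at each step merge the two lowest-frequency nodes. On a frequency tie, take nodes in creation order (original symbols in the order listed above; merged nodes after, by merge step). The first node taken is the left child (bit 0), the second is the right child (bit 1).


Huffman tree construction:
Step 1: Merge J(2) + I(10) = 12
Step 2: Merge F(11) + (J+I)(12) = 23
Step 3: Merge B(23) + (F+(J+I))(23) = 46
Step 4: Merge A(26) + (B+(F+(J+I)))(46) = 72
Read each symbol's code off the tree from the root (left child = 0, right child = 1).

Codes:
  J: 1110 (length 4)
  B: 10 (length 2)
  A: 0 (length 1)
  I: 1111 (length 4)
  F: 110 (length 3)
Average code length: 153/72 = 2.1250 bits/symbol


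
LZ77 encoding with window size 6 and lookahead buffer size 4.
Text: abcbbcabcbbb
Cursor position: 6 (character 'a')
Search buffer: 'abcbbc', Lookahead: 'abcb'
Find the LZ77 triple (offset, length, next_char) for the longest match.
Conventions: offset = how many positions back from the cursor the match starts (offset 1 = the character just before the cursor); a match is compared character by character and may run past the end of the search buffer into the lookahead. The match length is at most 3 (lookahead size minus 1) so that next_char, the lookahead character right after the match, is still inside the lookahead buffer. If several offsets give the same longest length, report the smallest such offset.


Try each offset into the search buffer:
  offset=1 (pos 5, char 'c'): match length 0
  offset=2 (pos 4, char 'b'): match length 0
  offset=3 (pos 3, char 'b'): match length 0
  offset=4 (pos 2, char 'c'): match length 0
  offset=5 (pos 1, char 'b'): match length 0
  offset=6 (pos 0, char 'a'): match length 3
Longest match has length 3 at offset 6.
next_char = character at position 6 + 3 = 9 -> 'b'

Best match: offset=6, length=3 (matching 'abc' starting at position 0)
LZ77 triple: (6, 3, 'b')


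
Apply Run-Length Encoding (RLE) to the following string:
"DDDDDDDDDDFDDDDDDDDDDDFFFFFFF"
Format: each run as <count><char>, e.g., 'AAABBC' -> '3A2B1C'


Scanning runs left to right:
  i=0: run of 'D' x 10 -> '10D'
  i=10: run of 'F' x 1 -> '1F'
  i=11: run of 'D' x 11 -> '11D'
  i=22: run of 'F' x 7 -> '7F'

RLE = 10D1F11D7F


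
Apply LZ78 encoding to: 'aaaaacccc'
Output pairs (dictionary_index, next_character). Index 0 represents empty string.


LZ78 encoding steps:
Dictionary: {0: ''}
Step 1: w='' (idx 0), next='a' -> output (0, 'a'), add 'a' as idx 1
Step 2: w='a' (idx 1), next='a' -> output (1, 'a'), add 'aa' as idx 2
Step 3: w='aa' (idx 2), next='c' -> output (2, 'c'), add 'aac' as idx 3
Step 4: w='' (idx 0), next='c' -> output (0, 'c'), add 'c' as idx 4
Step 5: w='c' (idx 4), next='c' -> output (4, 'c'), add 'cc' as idx 5


Encoded: [(0, 'a'), (1, 'a'), (2, 'c'), (0, 'c'), (4, 'c')]


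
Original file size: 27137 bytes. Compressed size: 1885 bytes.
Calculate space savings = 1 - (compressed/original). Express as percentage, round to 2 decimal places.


ratio = compressed/original = 1885/27137 = 0.069462
savings = 1 - ratio = 1 - 0.069462 = 0.930538
as a percentage: 0.930538 * 100 = 93.05%

Space savings = 1 - 1885/27137 = 93.05%


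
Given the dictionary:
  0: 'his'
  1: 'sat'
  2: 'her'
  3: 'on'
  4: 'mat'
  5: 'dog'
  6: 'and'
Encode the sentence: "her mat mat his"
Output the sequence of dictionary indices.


Look up each word in the dictionary:
  'her' -> 2
  'mat' -> 4
  'mat' -> 4
  'his' -> 0

Encoded: [2, 4, 4, 0]


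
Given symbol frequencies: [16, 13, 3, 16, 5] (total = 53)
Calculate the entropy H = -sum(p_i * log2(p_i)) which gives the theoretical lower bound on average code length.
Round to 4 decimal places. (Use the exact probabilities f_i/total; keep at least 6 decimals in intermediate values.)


Per-symbol terms -p_i * log2(p_i) with p_i = f_i/53:
  p = 16/53 = 0.301887: log2(p) = -1.727920, -p*log2(p) = 0.521636
  p = 13/53 = 0.245283: log2(p) = -2.027481, -p*log2(p) = 0.497307
  p = 3/53 = 0.056604: log2(p) = -4.142958, -p*log2(p) = 0.234507
  p = 16/53 = 0.301887: log2(p) = -1.727920, -p*log2(p) = 0.521636
  p = 5/53 = 0.094340: log2(p) = -3.405992, -p*log2(p) = 0.321320
H = 0.521636 + 0.497307 + 0.234507 + 0.521636 + 0.321320 = 2.096406

H = 2.0964 bits/symbol


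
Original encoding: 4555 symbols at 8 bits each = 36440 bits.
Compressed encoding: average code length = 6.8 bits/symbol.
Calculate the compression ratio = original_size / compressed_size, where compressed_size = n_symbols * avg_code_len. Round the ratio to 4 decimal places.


original_size = n_symbols * orig_bits = 4555 * 8 = 36440 bits
compressed_size = n_symbols * avg_code_len = 4555 * 6.8 = 30974.0 bits
ratio = original_size / compressed_size = 36440 / 30974.0 = 1.1765

Compression ratio = 1.1765


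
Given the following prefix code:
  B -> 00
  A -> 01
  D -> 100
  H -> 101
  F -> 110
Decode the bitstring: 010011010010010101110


Decoding step by step:
Bits 01 -> A
Bits 00 -> B
Bits 110 -> F
Bits 100 -> D
Bits 100 -> D
Bits 101 -> H
Bits 01 -> A
Bits 110 -> F


Decoded message: ABFDDHAF


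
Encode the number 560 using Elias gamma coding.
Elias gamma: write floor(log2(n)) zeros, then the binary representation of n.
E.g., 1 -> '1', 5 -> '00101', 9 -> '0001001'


num_bits = floor(log2(560)) + 1 = 10
leading_zeros = num_bits - 1 = 9
binary(560) = 1000110000

Elias gamma(560) = '000000000' + '1000110000' = 0000000001000110000 (19 bits)


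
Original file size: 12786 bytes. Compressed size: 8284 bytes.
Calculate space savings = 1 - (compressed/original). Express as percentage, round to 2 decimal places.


ratio = compressed/original = 8284/12786 = 0.647896
savings = 1 - ratio = 1 - 0.647896 = 0.352104
as a percentage: 0.352104 * 100 = 35.21%

Space savings = 1 - 8284/12786 = 35.21%


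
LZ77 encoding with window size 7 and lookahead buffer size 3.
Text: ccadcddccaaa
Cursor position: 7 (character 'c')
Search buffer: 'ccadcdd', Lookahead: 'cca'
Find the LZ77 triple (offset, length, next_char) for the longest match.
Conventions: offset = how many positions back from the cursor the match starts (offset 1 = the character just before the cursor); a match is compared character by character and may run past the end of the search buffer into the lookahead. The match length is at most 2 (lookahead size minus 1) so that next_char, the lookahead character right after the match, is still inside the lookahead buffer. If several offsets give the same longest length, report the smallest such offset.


Try each offset into the search buffer:
  offset=1 (pos 6, char 'd'): match length 0
  offset=2 (pos 5, char 'd'): match length 0
  offset=3 (pos 4, char 'c'): match length 1
  offset=4 (pos 3, char 'd'): match length 0
  offset=5 (pos 2, char 'a'): match length 0
  offset=6 (pos 1, char 'c'): match length 1
  offset=7 (pos 0, char 'c'): match length 2
Longest match has length 2 at offset 7.
next_char = character at position 7 + 2 = 9 -> 'a'

Best match: offset=7, length=2 (matching 'cc' starting at position 0)
LZ77 triple: (7, 2, 'a')


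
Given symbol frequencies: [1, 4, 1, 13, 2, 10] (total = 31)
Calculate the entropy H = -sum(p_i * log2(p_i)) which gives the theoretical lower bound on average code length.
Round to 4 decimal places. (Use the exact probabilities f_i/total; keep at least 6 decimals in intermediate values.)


Per-symbol terms -p_i * log2(p_i) with p_i = f_i/31:
  p = 1/31 = 0.032258: log2(p) = -4.954196, -p*log2(p) = 0.159813
  p = 4/31 = 0.129032: log2(p) = -2.954196, -p*log2(p) = 0.381187
  p = 1/31 = 0.032258: log2(p) = -4.954196, -p*log2(p) = 0.159813
  p = 13/31 = 0.419355: log2(p) = -1.253757, -p*log2(p) = 0.525769
  p = 2/31 = 0.064516: log2(p) = -3.954196, -p*log2(p) = 0.255109
  p = 10/31 = 0.322581: log2(p) = -1.632268, -p*log2(p) = 0.526538
H = 0.159813 + 0.381187 + 0.159813 + 0.525769 + 0.255109 + 0.526538 = 2.008229

H = 2.0082 bits/symbol


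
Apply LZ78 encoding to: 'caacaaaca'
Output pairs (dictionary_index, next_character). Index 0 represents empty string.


LZ78 encoding steps:
Dictionary: {0: ''}
Step 1: w='' (idx 0), next='c' -> output (0, 'c'), add 'c' as idx 1
Step 2: w='' (idx 0), next='a' -> output (0, 'a'), add 'a' as idx 2
Step 3: w='a' (idx 2), next='c' -> output (2, 'c'), add 'ac' as idx 3
Step 4: w='a' (idx 2), next='a' -> output (2, 'a'), add 'aa' as idx 4
Step 5: w='ac' (idx 3), next='a' -> output (3, 'a'), add 'aca' as idx 5


Encoded: [(0, 'c'), (0, 'a'), (2, 'c'), (2, 'a'), (3, 'a')]


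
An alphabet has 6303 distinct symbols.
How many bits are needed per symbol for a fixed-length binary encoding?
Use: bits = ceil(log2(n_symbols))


log2(6303) = 12.6218
Bracket: 2^12 = 4096 < 6303 <= 2^13 = 8192
So ceil(log2(6303)) = 13

bits = ceil(log2(6303)) = ceil(12.6218) = 13 bits


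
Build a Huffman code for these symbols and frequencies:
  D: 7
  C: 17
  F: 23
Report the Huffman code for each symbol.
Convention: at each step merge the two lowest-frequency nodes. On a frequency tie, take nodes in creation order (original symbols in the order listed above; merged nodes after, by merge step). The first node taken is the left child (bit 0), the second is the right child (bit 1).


Huffman tree construction:
Step 1: Merge D(7) + C(17) = 24
Step 2: Merge F(23) + (D+C)(24) = 47
Read each symbol's code off the tree from the root (left child = 0, right child = 1).

Codes:
  D: 10 (length 2)
  C: 11 (length 2)
  F: 0 (length 1)
Average code length: 71/47 = 1.5106 bits/symbol


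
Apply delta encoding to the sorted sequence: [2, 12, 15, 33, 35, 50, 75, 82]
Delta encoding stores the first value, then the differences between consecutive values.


First value: 2
Deltas:
  12 - 2 = 10
  15 - 12 = 3
  33 - 15 = 18
  35 - 33 = 2
  50 - 35 = 15
  75 - 50 = 25
  82 - 75 = 7


Delta encoded: [2, 10, 3, 18, 2, 15, 25, 7]


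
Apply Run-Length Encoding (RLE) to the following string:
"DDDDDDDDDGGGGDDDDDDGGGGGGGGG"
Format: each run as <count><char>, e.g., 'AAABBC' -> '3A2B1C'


Scanning runs left to right:
  i=0: run of 'D' x 9 -> '9D'
  i=9: run of 'G' x 4 -> '4G'
  i=13: run of 'D' x 6 -> '6D'
  i=19: run of 'G' x 9 -> '9G'

RLE = 9D4G6D9G


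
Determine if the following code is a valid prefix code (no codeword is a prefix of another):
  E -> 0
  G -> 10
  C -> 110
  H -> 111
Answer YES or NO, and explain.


Checking each pair (does one codeword prefix another?):
  E='0' vs G='10': no prefix
  E='0' vs C='110': no prefix
  E='0' vs H='111': no prefix
  G='10' vs E='0': no prefix
  G='10' vs C='110': no prefix
  G='10' vs H='111': no prefix
  C='110' vs E='0': no prefix
  C='110' vs G='10': no prefix
  C='110' vs H='111': no prefix
  H='111' vs E='0': no prefix
  H='111' vs G='10': no prefix
  H='111' vs C='110': no prefix
No violation found over all pairs.

YES -- this is a valid prefix code. No codeword is a prefix of any other codeword.


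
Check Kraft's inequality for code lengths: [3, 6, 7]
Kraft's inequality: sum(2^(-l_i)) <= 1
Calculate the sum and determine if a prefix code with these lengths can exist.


Sum = 2^(-3) + 2^(-6) + 2^(-7)
    = 0.125 + 0.015625 + 0.0078125
    = 19/128 = 0.1484375
Since 0.1484375 <= 1, Kraft's inequality IS satisfied.
A prefix code with these lengths CAN exist.

Kraft sum = 0.1484375. Satisfied.


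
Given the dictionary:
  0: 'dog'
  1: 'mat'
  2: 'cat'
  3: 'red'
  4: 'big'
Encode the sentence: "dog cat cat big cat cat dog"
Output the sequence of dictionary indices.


Look up each word in the dictionary:
  'dog' -> 0
  'cat' -> 2
  'cat' -> 2
  'big' -> 4
  'cat' -> 2
  'cat' -> 2
  'dog' -> 0

Encoded: [0, 2, 2, 4, 2, 2, 0]


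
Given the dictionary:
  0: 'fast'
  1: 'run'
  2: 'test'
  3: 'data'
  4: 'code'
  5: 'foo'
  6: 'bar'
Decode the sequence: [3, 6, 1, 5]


Look up each index in the dictionary:
  3 -> 'data'
  6 -> 'bar'
  1 -> 'run'
  5 -> 'foo'

Decoded: "data bar run foo"


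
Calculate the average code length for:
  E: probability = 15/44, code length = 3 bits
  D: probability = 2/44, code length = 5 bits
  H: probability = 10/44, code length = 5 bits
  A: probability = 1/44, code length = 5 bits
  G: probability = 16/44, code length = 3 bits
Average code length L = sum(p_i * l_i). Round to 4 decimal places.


Weighted contributions p_i * l_i:
  E: (15/44) * 3 = 45/44
  D: (2/44) * 5 = 10/44
  H: (10/44) * 5 = 50/44
  A: (1/44) * 5 = 5/44
  G: (16/44) * 3 = 48/44
Sum = (45 + 10 + 50 + 5 + 48)/44 = 158/44

L = 158/44 = 3.5909 bits/symbol


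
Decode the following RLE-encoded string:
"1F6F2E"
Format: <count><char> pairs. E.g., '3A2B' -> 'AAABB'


Expanding each <count><char> pair:
  1F -> 'F'
  6F -> 'FFFFFF'
  2E -> 'EE'

Decoded = FFFFFFFEE


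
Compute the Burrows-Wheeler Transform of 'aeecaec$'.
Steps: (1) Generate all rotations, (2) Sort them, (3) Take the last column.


Rotations (sorted):
  0: $aeecaec -> last char: c
  1: aec$aeec -> last char: c
  2: aeecaec$ -> last char: $
  3: c$aeecae -> last char: e
  4: caec$aee -> last char: e
  5: ec$aeeca -> last char: a
  6: ecaec$ae -> last char: e
  7: eecaec$a -> last char: a


BWT = cc$eeaea


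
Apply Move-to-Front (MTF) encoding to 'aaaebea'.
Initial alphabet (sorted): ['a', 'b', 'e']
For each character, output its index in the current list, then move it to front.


MTF encoding:
'a': index 0 in ['a', 'b', 'e'] -> ['a', 'b', 'e']
'a': index 0 in ['a', 'b', 'e'] -> ['a', 'b', 'e']
'a': index 0 in ['a', 'b', 'e'] -> ['a', 'b', 'e']
'e': index 2 in ['a', 'b', 'e'] -> ['e', 'a', 'b']
'b': index 2 in ['e', 'a', 'b'] -> ['b', 'e', 'a']
'e': index 1 in ['b', 'e', 'a'] -> ['e', 'b', 'a']
'a': index 2 in ['e', 'b', 'a'] -> ['a', 'e', 'b']


Output: [0, 0, 0, 2, 2, 1, 2]


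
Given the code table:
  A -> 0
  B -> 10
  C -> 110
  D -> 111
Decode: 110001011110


Decoding:
110 -> C
0 -> A
0 -> A
10 -> B
111 -> D
10 -> B


Result: CAABDB


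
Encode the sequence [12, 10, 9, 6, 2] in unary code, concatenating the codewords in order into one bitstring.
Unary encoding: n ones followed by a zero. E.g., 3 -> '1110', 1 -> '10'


Encode each number as n ones followed by a terminating 0:
  12 -> 1111111111110 (13 bits)
  10 -> 11111111110 (11 bits)
  9 -> 1111111110 (10 bits)
  6 -> 1111110 (7 bits)
  2 -> 110 (3 bits)
Total length = 13 + 11 + 10 + 7 + 3 = 44 bits.

Unary([12, 10, 9, 6, 2]) = 11111111111101111111111011111111101111110110 (44 bits)


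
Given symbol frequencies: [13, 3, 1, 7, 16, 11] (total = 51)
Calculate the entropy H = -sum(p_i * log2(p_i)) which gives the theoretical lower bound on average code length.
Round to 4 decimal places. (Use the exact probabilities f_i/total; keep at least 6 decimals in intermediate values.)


Per-symbol terms -p_i * log2(p_i) with p_i = f_i/51:
  p = 13/51 = 0.254902: log2(p) = -1.971986, -p*log2(p) = 0.502663
  p = 3/51 = 0.058824: log2(p) = -4.087463, -p*log2(p) = 0.240439
  p = 1/51 = 0.019608: log2(p) = -5.672425, -p*log2(p) = 0.111224
  p = 7/51 = 0.137255: log2(p) = -2.865070, -p*log2(p) = 0.393245
  p = 16/51 = 0.313725: log2(p) = -1.672425, -p*log2(p) = 0.524682
  p = 11/51 = 0.215686: log2(p) = -2.212994, -p*log2(p) = 0.477312
H = 0.502663 + 0.240439 + 0.111224 + 0.393245 + 0.524682 + 0.477312 = 2.249565

H = 2.2496 bits/symbol


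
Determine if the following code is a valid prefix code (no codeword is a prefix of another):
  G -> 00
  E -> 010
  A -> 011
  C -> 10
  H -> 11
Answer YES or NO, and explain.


Checking each pair (does one codeword prefix another?):
  G='00' vs E='010': no prefix
  G='00' vs A='011': no prefix
  G='00' vs C='10': no prefix
  G='00' vs H='11': no prefix
  E='010' vs G='00': no prefix
  E='010' vs A='011': no prefix
  E='010' vs C='10': no prefix
  E='010' vs H='11': no prefix
  A='011' vs G='00': no prefix
  A='011' vs E='010': no prefix
  A='011' vs C='10': no prefix
  A='011' vs H='11': no prefix
  C='10' vs G='00': no prefix
  C='10' vs E='010': no prefix
  C='10' vs A='011': no prefix
  C='10' vs H='11': no prefix
  H='11' vs G='00': no prefix
  H='11' vs E='010': no prefix
  H='11' vs A='011': no prefix
  H='11' vs C='10': no prefix
No violation found over all pairs.

YES -- this is a valid prefix code. No codeword is a prefix of any other codeword.
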